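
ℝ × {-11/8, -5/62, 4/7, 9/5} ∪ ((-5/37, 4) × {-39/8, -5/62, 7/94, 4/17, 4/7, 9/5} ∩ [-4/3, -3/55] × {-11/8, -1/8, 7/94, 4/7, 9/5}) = (ℝ × {-11/8, -5/62, 4/7, 9/5}) ∪ ((-5/37, -3/55] × {7/94, 4/7, 9/5})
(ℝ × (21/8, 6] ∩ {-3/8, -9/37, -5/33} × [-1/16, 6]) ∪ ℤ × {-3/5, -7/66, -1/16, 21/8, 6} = (ℤ × {-3/5, -7/66, -1/16, 21/8, 6}) ∪ ({-3/8, -9/37, -5/33} × (21/8, 6])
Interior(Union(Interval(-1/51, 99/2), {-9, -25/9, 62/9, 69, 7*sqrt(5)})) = Interval.open(-1/51, 99/2)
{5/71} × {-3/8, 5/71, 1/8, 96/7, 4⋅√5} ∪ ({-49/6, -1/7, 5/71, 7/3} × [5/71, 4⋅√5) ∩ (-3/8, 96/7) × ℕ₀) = ({-1/7, 5/71, 7/3} × {1, 2, …, 8}) ∪ ({5/71} × {-3/8, 5/71, 1/8, 96/7, 4⋅√5})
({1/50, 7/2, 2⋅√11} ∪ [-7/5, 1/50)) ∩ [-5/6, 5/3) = [-5/6, 1/50]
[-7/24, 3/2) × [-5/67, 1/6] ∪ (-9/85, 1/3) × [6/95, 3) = ([-7/24, 3/2) × [-5/67, 1/6]) ∪ ((-9/85, 1/3) × [6/95, 3))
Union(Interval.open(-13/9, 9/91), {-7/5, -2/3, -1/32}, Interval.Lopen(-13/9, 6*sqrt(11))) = Interval.Lopen(-13/9, 6*sqrt(11))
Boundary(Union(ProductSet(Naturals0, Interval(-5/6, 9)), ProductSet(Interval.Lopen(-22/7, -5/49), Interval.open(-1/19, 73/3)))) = Union(ProductSet(Complement(Naturals0, Interval.open(-22/7, -5/49)), Interval(-5/6, 9)), ProductSet({-22/7, -5/49}, Interval(-1/19, 73/3)), ProductSet(Interval(-22/7, -5/49), {-1/19, 73/3}), ProductSet(Naturals0, Interval(-5/6, -1/19)))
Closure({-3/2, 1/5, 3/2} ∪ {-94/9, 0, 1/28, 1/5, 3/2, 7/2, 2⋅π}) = {-94/9, -3/2, 0, 1/28, 1/5, 3/2, 7/2, 2⋅π}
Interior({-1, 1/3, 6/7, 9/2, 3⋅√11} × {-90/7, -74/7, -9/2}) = ∅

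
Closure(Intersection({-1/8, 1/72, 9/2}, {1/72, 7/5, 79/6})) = {1/72}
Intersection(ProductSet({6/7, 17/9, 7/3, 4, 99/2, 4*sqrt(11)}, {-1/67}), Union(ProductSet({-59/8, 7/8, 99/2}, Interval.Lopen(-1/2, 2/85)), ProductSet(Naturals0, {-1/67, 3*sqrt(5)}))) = ProductSet({4, 99/2}, {-1/67})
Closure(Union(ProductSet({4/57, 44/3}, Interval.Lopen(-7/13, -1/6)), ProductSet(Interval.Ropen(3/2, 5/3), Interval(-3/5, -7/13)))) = Union(ProductSet({4/57, 44/3}, Interval(-7/13, -1/6)), ProductSet(Interval(3/2, 5/3), Interval(-3/5, -7/13)))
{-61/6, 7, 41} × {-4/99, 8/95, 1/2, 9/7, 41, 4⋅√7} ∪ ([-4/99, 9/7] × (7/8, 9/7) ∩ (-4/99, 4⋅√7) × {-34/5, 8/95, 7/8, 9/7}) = {-61/6, 7, 41} × {-4/99, 8/95, 1/2, 9/7, 41, 4⋅√7}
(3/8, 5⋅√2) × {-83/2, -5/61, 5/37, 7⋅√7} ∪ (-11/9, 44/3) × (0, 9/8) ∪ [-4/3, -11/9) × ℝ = ([-4/3, -11/9) × ℝ) ∪ ((-11/9, 44/3) × (0, 9/8)) ∪ ((3/8, 5⋅√2) × {-83/2, -5/61, 5/37, 7⋅√7})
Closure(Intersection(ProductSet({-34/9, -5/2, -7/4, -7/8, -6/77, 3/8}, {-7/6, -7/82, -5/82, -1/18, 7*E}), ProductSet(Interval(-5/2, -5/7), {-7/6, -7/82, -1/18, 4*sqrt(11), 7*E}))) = ProductSet({-5/2, -7/4, -7/8}, {-7/6, -7/82, -1/18, 7*E})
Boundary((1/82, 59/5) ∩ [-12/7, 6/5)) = {1/82, 6/5}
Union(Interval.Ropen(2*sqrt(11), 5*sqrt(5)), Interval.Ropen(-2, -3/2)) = Union(Interval.Ropen(-2, -3/2), Interval.Ropen(2*sqrt(11), 5*sqrt(5)))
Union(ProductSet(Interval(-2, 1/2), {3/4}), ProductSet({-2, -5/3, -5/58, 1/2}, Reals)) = Union(ProductSet({-2, -5/3, -5/58, 1/2}, Reals), ProductSet(Interval(-2, 1/2), {3/4}))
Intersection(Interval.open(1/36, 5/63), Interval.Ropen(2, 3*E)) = EmptySet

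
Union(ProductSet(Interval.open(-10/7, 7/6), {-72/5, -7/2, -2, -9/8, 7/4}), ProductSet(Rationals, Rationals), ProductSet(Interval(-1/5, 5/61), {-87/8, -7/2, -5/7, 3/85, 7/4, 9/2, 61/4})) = Union(ProductSet(Interval.open(-10/7, 7/6), {-72/5, -7/2, -2, -9/8, 7/4}), ProductSet(Interval(-1/5, 5/61), {-87/8, -7/2, -5/7, 3/85, 7/4, 9/2, 61/4}), ProductSet(Rationals, Rationals))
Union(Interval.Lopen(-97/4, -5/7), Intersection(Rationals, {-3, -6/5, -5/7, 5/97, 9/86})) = Union({5/97, 9/86}, Interval.Lopen(-97/4, -5/7))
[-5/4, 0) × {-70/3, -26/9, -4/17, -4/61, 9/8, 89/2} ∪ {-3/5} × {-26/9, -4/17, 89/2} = [-5/4, 0) × {-70/3, -26/9, -4/17, -4/61, 9/8, 89/2}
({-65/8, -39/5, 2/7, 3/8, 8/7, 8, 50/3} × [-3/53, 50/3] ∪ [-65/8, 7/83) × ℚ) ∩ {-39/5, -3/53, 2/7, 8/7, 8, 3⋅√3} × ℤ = ({-39/5, -3/53} × ℤ) ∪ ({-39/5, 2/7, 8/7, 8} × {0, 1, …, 16})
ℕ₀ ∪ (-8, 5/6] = (-8, 5/6] ∪ ℕ₀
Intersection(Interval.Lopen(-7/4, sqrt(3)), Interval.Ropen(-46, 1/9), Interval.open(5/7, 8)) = EmptySet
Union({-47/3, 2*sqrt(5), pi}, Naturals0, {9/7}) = Union({-47/3, 9/7, 2*sqrt(5), pi}, Naturals0)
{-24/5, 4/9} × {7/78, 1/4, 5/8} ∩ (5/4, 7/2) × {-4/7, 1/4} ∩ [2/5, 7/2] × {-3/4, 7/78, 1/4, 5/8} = ∅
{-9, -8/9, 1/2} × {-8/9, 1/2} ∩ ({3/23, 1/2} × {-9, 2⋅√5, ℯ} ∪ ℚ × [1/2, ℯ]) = {-9, -8/9, 1/2} × {1/2}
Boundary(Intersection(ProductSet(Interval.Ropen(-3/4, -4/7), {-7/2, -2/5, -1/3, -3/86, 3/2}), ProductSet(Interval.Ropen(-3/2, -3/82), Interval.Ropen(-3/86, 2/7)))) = ProductSet(Interval(-3/4, -4/7), {-3/86})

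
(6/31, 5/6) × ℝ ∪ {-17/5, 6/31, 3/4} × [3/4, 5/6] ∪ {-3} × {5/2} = ({-3} × {5/2}) ∪ ((6/31, 5/6) × ℝ) ∪ ({-17/5, 6/31, 3/4} × [3/4, 5/6])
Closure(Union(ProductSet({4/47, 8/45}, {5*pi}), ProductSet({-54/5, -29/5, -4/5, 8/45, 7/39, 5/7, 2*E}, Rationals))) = Union(ProductSet({4/47, 8/45}, {5*pi}), ProductSet({-54/5, -29/5, -4/5, 8/45, 7/39, 5/7, 2*E}, Reals))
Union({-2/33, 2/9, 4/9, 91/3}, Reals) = Reals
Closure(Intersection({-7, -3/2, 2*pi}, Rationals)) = {-7, -3/2}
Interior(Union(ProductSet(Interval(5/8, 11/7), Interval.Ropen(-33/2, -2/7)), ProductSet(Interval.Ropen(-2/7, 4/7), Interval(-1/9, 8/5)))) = Union(ProductSet(Interval.open(-2/7, 4/7), Interval.open(-1/9, 8/5)), ProductSet(Interval.open(5/8, 11/7), Interval.open(-33/2, -2/7)))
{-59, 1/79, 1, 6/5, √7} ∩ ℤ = {-59, 1}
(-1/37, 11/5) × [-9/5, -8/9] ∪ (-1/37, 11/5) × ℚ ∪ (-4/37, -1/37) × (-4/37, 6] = ((-4/37, -1/37) × (-4/37, 6]) ∪ ((-1/37, 11/5) × (ℚ ∪ [-9/5, -8/9]))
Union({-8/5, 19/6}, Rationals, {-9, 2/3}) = Rationals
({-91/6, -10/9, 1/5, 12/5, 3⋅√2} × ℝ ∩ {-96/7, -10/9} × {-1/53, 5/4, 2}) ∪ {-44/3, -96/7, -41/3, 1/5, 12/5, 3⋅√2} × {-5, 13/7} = ({-10/9} × {-1/53, 5/4, 2}) ∪ ({-44/3, -96/7, -41/3, 1/5, 12/5, 3⋅√2} × {-5, 13/7})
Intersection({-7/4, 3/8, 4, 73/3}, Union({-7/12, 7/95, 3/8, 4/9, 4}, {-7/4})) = {-7/4, 3/8, 4}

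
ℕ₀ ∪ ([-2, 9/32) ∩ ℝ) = [-2, 9/32) ∪ ℕ₀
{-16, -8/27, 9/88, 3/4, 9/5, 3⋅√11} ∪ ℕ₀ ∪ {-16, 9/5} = {-16, -8/27, 9/88, 3/4, 9/5, 3⋅√11} ∪ ℕ₀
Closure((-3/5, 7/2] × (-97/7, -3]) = ({-3/5, 7/2} × [-97/7, -3]) ∪ ([-3/5, 7/2] × {-97/7, -3}) ∪ ((-3/5, 7/2] × (-97/7, -3])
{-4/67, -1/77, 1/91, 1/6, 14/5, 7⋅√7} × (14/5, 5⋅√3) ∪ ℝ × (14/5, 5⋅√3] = ℝ × (14/5, 5⋅√3]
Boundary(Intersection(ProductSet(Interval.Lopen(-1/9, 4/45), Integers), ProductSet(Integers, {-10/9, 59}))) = ProductSet(Range(0, 1, 1), {59})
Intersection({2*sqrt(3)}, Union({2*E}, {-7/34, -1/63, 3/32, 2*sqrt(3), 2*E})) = {2*sqrt(3)}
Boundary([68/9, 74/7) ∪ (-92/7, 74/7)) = {-92/7, 74/7}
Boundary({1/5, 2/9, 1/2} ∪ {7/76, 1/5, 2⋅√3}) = {7/76, 1/5, 2/9, 1/2, 2⋅√3}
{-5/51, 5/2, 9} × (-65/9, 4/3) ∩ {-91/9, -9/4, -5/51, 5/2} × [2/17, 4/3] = {-5/51, 5/2} × [2/17, 4/3)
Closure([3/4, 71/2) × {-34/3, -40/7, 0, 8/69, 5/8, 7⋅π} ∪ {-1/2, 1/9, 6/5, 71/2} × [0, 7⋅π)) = ({-1/2, 1/9, 6/5, 71/2} × [0, 7⋅π]) ∪ ([3/4, 71/2] × {-34/3, -40/7, 0, 8/69, 5/8, 7⋅π})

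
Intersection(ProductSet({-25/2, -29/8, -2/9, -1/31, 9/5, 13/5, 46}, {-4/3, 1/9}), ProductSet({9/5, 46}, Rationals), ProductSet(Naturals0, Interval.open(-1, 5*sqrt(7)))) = ProductSet({46}, {1/9})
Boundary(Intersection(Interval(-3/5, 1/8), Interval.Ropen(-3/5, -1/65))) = {-3/5, -1/65}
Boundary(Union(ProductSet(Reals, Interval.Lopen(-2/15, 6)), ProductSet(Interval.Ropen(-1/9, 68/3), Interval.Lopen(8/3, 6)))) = ProductSet(Reals, {-2/15, 6})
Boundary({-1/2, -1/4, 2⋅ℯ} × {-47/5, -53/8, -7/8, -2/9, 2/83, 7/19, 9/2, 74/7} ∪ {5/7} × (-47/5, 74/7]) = ({5/7} × [-47/5, 74/7]) ∪ ({-1/2, -1/4, 2⋅ℯ} × {-47/5, -53/8, -7/8, -2/9, 2/83, 7/19, 9/2, 74/7})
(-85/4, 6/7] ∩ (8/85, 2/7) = (8/85, 2/7)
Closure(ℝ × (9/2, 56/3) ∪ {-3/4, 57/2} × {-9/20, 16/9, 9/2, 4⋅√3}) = (ℝ × [9/2, 56/3]) ∪ ({-3/4, 57/2} × {-9/20, 16/9, 9/2, 4⋅√3})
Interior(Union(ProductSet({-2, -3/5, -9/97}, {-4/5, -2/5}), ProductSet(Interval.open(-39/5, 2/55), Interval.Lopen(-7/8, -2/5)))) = ProductSet(Interval.open(-39/5, 2/55), Interval.open(-7/8, -2/5))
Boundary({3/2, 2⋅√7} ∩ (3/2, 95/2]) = {2⋅√7}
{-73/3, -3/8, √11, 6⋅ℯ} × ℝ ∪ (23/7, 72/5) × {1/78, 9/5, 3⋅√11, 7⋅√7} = ({-73/3, -3/8, √11, 6⋅ℯ} × ℝ) ∪ ((23/7, 72/5) × {1/78, 9/5, 3⋅√11, 7⋅√7})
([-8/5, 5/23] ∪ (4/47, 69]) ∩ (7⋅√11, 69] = (7⋅√11, 69]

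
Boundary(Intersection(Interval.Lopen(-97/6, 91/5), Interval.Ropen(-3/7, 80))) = {-3/7, 91/5}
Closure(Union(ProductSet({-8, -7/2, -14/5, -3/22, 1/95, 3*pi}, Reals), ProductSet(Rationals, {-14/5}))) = Union(ProductSet({-8, -7/2, -14/5, -3/22, 1/95, 3*pi}, Reals), ProductSet(Reals, {-14/5}))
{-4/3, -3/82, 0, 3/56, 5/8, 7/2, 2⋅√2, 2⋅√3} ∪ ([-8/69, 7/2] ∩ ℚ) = {-4/3, 2⋅√2, 2⋅√3} ∪ (ℚ ∩ [-8/69, 7/2])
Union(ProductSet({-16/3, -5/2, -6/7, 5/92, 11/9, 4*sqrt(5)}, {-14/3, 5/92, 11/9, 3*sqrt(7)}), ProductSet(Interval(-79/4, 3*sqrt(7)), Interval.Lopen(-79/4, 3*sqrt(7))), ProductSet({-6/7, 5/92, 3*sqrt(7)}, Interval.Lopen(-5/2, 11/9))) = Union(ProductSet({-16/3, -5/2, -6/7, 5/92, 11/9, 4*sqrt(5)}, {-14/3, 5/92, 11/9, 3*sqrt(7)}), ProductSet(Interval(-79/4, 3*sqrt(7)), Interval.Lopen(-79/4, 3*sqrt(7))))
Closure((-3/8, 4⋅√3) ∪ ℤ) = ℤ ∪ [-3/8, 4⋅√3]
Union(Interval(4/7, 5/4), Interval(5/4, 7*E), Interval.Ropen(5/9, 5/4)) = Interval(5/9, 7*E)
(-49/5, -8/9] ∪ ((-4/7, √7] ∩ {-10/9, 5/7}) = (-49/5, -8/9] ∪ {5/7}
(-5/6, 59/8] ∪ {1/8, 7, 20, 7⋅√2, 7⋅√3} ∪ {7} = (-5/6, 59/8] ∪ {20, 7⋅√2, 7⋅√3}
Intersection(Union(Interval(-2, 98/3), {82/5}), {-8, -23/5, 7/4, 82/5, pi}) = {7/4, 82/5, pi}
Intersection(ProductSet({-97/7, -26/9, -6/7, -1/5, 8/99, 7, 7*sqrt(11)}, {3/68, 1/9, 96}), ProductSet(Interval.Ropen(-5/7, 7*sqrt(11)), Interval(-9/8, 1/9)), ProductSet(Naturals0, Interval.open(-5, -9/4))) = EmptySet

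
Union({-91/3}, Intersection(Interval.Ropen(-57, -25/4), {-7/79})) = {-91/3}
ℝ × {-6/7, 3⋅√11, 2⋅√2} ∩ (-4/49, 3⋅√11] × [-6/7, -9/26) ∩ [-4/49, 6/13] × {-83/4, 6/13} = ∅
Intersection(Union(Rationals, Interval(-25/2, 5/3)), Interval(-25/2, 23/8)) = Union(Intersection(Interval(-25/2, 23/8), Rationals), Interval(-25/2, 5/3))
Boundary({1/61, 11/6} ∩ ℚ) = {1/61, 11/6}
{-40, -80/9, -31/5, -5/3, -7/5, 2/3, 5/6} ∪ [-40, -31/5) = [-40, -31/5] ∪ {-5/3, -7/5, 2/3, 5/6}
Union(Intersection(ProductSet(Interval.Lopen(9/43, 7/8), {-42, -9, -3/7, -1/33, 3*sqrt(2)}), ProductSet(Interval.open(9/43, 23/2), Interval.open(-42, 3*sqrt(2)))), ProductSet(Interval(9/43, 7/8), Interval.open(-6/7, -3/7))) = Union(ProductSet(Interval(9/43, 7/8), Interval.open(-6/7, -3/7)), ProductSet(Interval.Lopen(9/43, 7/8), {-9, -3/7, -1/33}))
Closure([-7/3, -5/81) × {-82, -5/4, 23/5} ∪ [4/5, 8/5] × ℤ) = ([4/5, 8/5] × ℤ) ∪ ([-7/3, -5/81] × {-82, -5/4, 23/5})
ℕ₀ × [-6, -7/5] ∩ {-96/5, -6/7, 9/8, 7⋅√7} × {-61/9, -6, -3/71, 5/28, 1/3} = ∅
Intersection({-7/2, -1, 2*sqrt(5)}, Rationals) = {-7/2, -1}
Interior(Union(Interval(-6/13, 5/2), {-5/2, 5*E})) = Interval.open(-6/13, 5/2)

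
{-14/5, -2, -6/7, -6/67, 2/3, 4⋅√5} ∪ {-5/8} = {-14/5, -2, -6/7, -5/8, -6/67, 2/3, 4⋅√5}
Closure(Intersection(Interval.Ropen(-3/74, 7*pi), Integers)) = Range(0, 22, 1)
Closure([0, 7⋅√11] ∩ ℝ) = [0, 7⋅√11]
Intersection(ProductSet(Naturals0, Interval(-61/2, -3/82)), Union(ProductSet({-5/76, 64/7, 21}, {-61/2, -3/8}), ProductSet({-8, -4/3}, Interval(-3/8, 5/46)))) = ProductSet({21}, {-61/2, -3/8})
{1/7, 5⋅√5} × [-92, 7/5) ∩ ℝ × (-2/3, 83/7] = {1/7, 5⋅√5} × (-2/3, 7/5)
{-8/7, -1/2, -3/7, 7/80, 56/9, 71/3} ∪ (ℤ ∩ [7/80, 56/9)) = {-8/7, -1/2, -3/7, 7/80, 56/9, 71/3} ∪ {1, 2, …, 6}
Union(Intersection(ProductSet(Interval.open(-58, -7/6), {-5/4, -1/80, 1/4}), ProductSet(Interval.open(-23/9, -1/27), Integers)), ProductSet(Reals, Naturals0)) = ProductSet(Reals, Naturals0)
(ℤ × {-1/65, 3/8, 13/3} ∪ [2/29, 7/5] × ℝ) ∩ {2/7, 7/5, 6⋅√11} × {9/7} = {2/7, 7/5} × {9/7}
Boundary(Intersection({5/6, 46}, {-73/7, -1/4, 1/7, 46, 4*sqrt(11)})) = {46}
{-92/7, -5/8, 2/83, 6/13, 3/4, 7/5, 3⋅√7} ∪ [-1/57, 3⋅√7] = {-92/7, -5/8} ∪ [-1/57, 3⋅√7]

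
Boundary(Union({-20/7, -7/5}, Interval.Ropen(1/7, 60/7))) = {-20/7, -7/5, 1/7, 60/7}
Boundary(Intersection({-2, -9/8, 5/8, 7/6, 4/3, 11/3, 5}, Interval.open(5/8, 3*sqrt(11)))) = {7/6, 4/3, 11/3, 5}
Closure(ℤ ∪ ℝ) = ℝ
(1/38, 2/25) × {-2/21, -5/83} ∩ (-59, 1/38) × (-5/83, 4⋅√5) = ∅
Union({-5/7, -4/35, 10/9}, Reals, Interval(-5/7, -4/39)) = Interval(-oo, oo)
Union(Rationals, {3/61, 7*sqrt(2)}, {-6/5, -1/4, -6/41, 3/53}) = Union({7*sqrt(2)}, Rationals)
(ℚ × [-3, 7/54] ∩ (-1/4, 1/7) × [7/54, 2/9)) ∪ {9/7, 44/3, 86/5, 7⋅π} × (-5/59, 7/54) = ((ℚ ∩ (-1/4, 1/7)) × {7/54}) ∪ ({9/7, 44/3, 86/5, 7⋅π} × (-5/59, 7/54))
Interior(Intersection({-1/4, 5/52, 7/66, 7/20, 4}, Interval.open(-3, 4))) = EmptySet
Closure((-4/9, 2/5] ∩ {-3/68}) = {-3/68}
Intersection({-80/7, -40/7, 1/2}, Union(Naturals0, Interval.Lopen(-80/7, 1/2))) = {-40/7, 1/2}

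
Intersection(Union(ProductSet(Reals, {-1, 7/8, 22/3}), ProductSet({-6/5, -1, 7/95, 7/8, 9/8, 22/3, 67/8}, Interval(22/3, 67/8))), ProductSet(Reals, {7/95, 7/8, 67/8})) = Union(ProductSet({-6/5, -1, 7/95, 7/8, 9/8, 22/3, 67/8}, {67/8}), ProductSet(Reals, {7/8}))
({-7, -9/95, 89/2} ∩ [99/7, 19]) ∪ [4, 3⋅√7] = [4, 3⋅√7]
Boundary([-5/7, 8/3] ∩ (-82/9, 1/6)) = {-5/7, 1/6}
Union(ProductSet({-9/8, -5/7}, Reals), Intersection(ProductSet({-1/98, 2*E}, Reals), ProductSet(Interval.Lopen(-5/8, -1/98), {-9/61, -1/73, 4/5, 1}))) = Union(ProductSet({-1/98}, {-9/61, -1/73, 4/5, 1}), ProductSet({-9/8, -5/7}, Reals))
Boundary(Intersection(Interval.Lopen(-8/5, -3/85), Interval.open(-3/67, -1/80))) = {-3/67, -3/85}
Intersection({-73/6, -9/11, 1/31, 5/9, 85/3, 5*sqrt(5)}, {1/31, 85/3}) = {1/31, 85/3}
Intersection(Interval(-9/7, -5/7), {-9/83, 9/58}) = EmptySet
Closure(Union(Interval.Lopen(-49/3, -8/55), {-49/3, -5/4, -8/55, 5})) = Union({5}, Interval(-49/3, -8/55))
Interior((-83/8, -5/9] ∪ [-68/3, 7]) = (-68/3, 7)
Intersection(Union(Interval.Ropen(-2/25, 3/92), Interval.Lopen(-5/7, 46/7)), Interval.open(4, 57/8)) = Interval.Lopen(4, 46/7)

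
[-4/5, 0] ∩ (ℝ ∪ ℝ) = [-4/5, 0]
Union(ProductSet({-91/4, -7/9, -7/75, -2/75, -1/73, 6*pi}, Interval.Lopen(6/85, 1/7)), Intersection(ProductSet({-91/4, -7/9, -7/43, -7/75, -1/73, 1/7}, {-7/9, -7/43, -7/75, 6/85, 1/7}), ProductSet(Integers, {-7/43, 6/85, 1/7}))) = ProductSet({-91/4, -7/9, -7/75, -2/75, -1/73, 6*pi}, Interval.Lopen(6/85, 1/7))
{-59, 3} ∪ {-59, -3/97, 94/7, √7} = {-59, -3/97, 3, 94/7, √7}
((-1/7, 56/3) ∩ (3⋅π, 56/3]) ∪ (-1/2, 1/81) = (-1/2, 1/81) ∪ (3⋅π, 56/3)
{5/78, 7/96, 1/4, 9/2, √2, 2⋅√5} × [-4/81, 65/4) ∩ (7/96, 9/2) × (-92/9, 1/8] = {1/4, √2, 2⋅√5} × [-4/81, 1/8]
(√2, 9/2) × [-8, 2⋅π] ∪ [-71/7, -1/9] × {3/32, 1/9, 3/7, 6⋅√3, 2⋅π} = ((√2, 9/2) × [-8, 2⋅π]) ∪ ([-71/7, -1/9] × {3/32, 1/9, 3/7, 6⋅√3, 2⋅π})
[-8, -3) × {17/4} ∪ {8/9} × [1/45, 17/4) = ({8/9} × [1/45, 17/4)) ∪ ([-8, -3) × {17/4})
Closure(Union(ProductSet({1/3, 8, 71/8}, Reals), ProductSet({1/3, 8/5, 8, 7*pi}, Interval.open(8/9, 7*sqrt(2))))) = Union(ProductSet({1/3, 8, 71/8}, Reals), ProductSet({1/3, 8/5, 8, 7*pi}, Interval(8/9, 7*sqrt(2))))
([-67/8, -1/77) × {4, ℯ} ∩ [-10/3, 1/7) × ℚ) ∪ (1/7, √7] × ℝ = ([-10/3, -1/77) × {4}) ∪ ((1/7, √7] × ℝ)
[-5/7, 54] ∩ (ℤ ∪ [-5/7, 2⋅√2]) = [-5/7, 2⋅√2] ∪ {0, 1, …, 54}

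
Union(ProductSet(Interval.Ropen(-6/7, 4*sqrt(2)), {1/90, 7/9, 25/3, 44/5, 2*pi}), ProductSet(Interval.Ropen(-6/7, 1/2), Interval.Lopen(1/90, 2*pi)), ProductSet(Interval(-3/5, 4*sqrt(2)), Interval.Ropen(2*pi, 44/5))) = Union(ProductSet(Interval.Ropen(-6/7, 1/2), Interval.Lopen(1/90, 2*pi)), ProductSet(Interval.Ropen(-6/7, 4*sqrt(2)), {1/90, 7/9, 25/3, 44/5, 2*pi}), ProductSet(Interval(-3/5, 4*sqrt(2)), Interval.Ropen(2*pi, 44/5)))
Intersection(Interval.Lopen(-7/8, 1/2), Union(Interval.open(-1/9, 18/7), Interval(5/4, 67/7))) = Interval.Lopen(-1/9, 1/2)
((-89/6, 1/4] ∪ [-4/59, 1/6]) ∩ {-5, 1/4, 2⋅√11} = {-5, 1/4}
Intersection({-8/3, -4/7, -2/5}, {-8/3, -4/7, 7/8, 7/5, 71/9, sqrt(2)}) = {-8/3, -4/7}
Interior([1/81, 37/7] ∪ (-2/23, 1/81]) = (-2/23, 37/7)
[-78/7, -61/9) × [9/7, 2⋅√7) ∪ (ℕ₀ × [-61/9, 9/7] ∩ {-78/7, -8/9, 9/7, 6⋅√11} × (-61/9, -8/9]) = [-78/7, -61/9) × [9/7, 2⋅√7)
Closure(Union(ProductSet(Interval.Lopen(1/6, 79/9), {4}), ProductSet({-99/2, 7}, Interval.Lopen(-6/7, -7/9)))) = Union(ProductSet({-99/2, 7}, Interval(-6/7, -7/9)), ProductSet(Interval(1/6, 79/9), {4}))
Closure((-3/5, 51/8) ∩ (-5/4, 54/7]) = [-3/5, 51/8]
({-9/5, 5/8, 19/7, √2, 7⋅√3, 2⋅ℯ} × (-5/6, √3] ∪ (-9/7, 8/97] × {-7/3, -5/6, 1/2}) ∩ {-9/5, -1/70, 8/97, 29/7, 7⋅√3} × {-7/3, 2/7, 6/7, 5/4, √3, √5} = ({-1/70, 8/97} × {-7/3}) ∪ ({-9/5, 7⋅√3} × {2/7, 6/7, 5/4, √3})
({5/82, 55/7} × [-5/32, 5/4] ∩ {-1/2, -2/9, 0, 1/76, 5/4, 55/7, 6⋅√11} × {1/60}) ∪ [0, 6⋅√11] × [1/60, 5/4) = [0, 6⋅√11] × [1/60, 5/4)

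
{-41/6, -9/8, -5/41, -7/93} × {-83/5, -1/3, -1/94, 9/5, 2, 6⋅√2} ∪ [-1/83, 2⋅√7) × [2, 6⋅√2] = ({-41/6, -9/8, -5/41, -7/93} × {-83/5, -1/3, -1/94, 9/5, 2, 6⋅√2}) ∪ ([-1/83, 2⋅√7) × [2, 6⋅√2])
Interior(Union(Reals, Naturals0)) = Reals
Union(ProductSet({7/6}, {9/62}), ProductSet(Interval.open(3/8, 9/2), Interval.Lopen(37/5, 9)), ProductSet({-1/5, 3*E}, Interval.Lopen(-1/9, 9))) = Union(ProductSet({7/6}, {9/62}), ProductSet({-1/5, 3*E}, Interval.Lopen(-1/9, 9)), ProductSet(Interval.open(3/8, 9/2), Interval.Lopen(37/5, 9)))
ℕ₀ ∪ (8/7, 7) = ℕ₀ ∪ (8/7, 7]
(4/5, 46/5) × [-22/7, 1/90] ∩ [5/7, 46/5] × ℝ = (4/5, 46/5) × [-22/7, 1/90]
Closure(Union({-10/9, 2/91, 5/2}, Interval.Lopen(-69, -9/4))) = Union({-10/9, 2/91, 5/2}, Interval(-69, -9/4))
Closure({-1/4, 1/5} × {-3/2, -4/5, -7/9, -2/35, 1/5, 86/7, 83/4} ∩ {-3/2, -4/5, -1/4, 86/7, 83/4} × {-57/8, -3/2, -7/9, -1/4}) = {-1/4} × {-3/2, -7/9}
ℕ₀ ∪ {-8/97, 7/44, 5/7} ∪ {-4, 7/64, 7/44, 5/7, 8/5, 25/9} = {-4, -8/97, 7/64, 7/44, 5/7, 8/5, 25/9} ∪ ℕ₀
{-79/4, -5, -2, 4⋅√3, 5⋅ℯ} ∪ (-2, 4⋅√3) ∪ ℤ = ℤ ∪ {-79/4, 5⋅ℯ} ∪ [-2, 4⋅√3]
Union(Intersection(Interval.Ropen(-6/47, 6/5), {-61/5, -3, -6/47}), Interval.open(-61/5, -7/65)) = Interval.open(-61/5, -7/65)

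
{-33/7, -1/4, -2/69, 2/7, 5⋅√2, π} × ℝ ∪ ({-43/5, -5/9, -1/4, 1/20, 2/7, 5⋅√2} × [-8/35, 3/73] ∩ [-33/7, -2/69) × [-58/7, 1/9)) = ({-5/9, -1/4} × [-8/35, 3/73]) ∪ ({-33/7, -1/4, -2/69, 2/7, 5⋅√2, π} × ℝ)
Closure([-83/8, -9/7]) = [-83/8, -9/7]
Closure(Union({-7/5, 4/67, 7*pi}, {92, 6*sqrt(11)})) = {-7/5, 4/67, 92, 6*sqrt(11), 7*pi}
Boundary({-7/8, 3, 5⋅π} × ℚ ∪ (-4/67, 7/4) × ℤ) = ([-4/67, 7/4] × ℤ) ∪ ({-7/8, 3, 5⋅π} × ℝ)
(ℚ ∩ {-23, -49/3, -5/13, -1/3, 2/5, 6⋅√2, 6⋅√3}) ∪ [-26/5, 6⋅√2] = {-23, -49/3} ∪ [-26/5, 6⋅√2]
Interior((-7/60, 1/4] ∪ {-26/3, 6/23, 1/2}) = (-7/60, 1/4)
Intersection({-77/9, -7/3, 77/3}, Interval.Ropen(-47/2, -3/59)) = {-77/9, -7/3}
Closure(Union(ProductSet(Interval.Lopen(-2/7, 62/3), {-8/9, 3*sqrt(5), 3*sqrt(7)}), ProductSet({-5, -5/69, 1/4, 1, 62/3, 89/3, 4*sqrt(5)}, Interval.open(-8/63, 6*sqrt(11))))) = Union(ProductSet({-5, -5/69, 1/4, 1, 62/3, 89/3, 4*sqrt(5)}, Interval(-8/63, 6*sqrt(11))), ProductSet(Interval(-2/7, 62/3), {-8/9, 3*sqrt(5), 3*sqrt(7)}))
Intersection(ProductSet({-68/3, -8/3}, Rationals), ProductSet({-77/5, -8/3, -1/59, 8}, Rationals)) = ProductSet({-8/3}, Rationals)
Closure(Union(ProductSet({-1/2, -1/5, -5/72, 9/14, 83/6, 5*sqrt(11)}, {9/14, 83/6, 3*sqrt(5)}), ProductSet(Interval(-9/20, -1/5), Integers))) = Union(ProductSet({-1/2, -1/5, -5/72, 9/14, 83/6, 5*sqrt(11)}, {9/14, 83/6, 3*sqrt(5)}), ProductSet(Interval(-9/20, -1/5), Integers))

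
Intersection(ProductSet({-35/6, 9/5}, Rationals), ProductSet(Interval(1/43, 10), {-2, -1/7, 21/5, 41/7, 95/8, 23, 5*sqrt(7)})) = ProductSet({9/5}, {-2, -1/7, 21/5, 41/7, 95/8, 23})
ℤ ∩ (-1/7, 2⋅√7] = {0, 1, …, 5}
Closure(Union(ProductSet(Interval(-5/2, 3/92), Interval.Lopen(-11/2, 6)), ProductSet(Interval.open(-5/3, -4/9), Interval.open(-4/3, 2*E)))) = ProductSet(Interval(-5/2, 3/92), Interval(-11/2, 6))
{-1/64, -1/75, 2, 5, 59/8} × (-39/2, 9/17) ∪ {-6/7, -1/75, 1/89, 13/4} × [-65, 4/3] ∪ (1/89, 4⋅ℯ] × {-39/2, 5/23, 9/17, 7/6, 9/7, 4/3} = ({-6/7, -1/75, 1/89, 13/4} × [-65, 4/3]) ∪ ({-1/64, -1/75, 2, 5, 59/8} × (-39/2, 9/17)) ∪ ((1/89, 4⋅ℯ] × {-39/2, 5/23, 9/17, 7/6, 9/7, 4/3})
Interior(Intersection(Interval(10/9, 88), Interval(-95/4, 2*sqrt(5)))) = Interval.open(10/9, 2*sqrt(5))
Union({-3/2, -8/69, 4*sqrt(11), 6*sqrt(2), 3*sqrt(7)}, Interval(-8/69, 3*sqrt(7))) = Union({-3/2, 4*sqrt(11), 6*sqrt(2)}, Interval(-8/69, 3*sqrt(7)))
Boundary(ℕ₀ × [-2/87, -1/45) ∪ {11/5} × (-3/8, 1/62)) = (ℕ₀ × [-2/87, -1/45]) ∪ ({11/5} × [-3/8, 1/62])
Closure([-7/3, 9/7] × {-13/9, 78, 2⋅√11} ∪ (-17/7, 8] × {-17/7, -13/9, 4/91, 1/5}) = ([-17/7, 8] × {-17/7, -13/9, 4/91, 1/5}) ∪ ([-7/3, 9/7] × {-13/9, 78, 2⋅√11})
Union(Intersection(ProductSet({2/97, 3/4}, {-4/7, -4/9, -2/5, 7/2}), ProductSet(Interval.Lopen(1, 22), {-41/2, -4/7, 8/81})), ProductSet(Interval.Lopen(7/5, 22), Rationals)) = ProductSet(Interval.Lopen(7/5, 22), Rationals)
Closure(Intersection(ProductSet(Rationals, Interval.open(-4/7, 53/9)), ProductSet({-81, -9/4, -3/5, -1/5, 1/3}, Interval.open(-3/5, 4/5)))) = ProductSet({-81, -9/4, -3/5, -1/5, 1/3}, Interval(-4/7, 4/5))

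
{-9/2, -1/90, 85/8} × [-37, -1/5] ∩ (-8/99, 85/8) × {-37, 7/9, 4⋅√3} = {-1/90} × {-37}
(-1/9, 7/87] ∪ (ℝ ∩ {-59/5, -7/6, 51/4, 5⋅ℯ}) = {-59/5, -7/6, 51/4, 5⋅ℯ} ∪ (-1/9, 7/87]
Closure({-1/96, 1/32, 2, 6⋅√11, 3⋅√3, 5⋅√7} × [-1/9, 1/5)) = {-1/96, 1/32, 2, 6⋅√11, 3⋅√3, 5⋅√7} × [-1/9, 1/5]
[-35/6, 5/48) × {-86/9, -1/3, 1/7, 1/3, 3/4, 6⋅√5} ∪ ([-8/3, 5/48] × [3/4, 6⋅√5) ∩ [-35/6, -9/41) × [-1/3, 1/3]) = [-35/6, 5/48) × {-86/9, -1/3, 1/7, 1/3, 3/4, 6⋅√5}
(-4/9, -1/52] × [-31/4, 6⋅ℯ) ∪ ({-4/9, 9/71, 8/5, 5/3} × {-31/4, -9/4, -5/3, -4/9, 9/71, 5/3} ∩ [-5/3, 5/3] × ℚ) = ({-4/9, 9/71, 8/5, 5/3} × {-31/4, -9/4, -5/3, -4/9, 9/71, 5/3}) ∪ ((-4/9, -1/52] × [-31/4, 6⋅ℯ))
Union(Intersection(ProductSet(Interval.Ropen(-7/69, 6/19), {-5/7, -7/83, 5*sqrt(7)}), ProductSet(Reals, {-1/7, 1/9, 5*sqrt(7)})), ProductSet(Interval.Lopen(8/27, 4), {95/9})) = Union(ProductSet(Interval.Ropen(-7/69, 6/19), {5*sqrt(7)}), ProductSet(Interval.Lopen(8/27, 4), {95/9}))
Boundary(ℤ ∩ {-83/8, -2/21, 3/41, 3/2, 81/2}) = ∅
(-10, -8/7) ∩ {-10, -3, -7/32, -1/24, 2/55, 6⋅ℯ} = {-3}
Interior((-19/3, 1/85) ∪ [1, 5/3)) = (-19/3, 1/85) ∪ (1, 5/3)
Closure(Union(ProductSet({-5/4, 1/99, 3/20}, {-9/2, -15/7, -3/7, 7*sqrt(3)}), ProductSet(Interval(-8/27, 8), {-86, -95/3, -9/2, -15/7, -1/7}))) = Union(ProductSet({-5/4, 1/99, 3/20}, {-9/2, -15/7, -3/7, 7*sqrt(3)}), ProductSet(Interval(-8/27, 8), {-86, -95/3, -9/2, -15/7, -1/7}))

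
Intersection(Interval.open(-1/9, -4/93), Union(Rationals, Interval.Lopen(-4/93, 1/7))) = Intersection(Interval.open(-1/9, -4/93), Rationals)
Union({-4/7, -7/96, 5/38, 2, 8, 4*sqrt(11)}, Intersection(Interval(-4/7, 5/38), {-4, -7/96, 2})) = {-4/7, -7/96, 5/38, 2, 8, 4*sqrt(11)}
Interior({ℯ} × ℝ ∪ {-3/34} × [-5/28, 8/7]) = ∅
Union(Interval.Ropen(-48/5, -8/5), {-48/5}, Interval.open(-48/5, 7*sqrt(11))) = Interval.Ropen(-48/5, 7*sqrt(11))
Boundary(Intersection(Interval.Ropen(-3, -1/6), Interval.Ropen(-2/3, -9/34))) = {-2/3, -9/34}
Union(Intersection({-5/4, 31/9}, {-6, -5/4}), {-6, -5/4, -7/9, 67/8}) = {-6, -5/4, -7/9, 67/8}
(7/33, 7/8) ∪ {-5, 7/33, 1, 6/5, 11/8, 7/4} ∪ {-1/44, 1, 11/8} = {-5, -1/44, 1, 6/5, 11/8, 7/4} ∪ [7/33, 7/8)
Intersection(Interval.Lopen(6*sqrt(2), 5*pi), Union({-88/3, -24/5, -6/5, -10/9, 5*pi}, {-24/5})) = {5*pi}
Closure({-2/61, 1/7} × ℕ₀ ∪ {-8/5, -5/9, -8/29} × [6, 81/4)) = ({-2/61, 1/7} × ℕ₀) ∪ ({-8/5, -5/9, -8/29} × [6, 81/4])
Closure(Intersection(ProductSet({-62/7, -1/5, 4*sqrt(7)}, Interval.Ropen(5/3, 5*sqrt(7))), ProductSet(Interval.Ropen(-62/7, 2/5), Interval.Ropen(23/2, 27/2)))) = ProductSet({-62/7, -1/5}, Interval(23/2, 5*sqrt(7)))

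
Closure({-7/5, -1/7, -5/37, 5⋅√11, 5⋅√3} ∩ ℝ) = {-7/5, -1/7, -5/37, 5⋅√11, 5⋅√3}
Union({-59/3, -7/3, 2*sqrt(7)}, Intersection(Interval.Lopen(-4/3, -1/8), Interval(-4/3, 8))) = Union({-59/3, -7/3, 2*sqrt(7)}, Interval.Lopen(-4/3, -1/8))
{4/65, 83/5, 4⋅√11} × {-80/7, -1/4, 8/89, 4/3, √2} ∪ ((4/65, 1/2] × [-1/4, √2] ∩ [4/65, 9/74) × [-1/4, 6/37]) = ((4/65, 9/74) × [-1/4, 6/37]) ∪ ({4/65, 83/5, 4⋅√11} × {-80/7, -1/4, 8/89, 4/3, √2})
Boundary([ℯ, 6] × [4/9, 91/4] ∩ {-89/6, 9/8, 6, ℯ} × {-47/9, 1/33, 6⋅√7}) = {6, ℯ} × {6⋅√7}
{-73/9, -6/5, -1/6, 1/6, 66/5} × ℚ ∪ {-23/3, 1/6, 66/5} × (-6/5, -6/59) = ({-73/9, -6/5, -1/6, 1/6, 66/5} × ℚ) ∪ ({-23/3, 1/6, 66/5} × (-6/5, -6/59))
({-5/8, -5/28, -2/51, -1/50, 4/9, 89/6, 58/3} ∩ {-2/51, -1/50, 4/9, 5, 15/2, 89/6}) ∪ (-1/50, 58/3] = {-2/51} ∪ [-1/50, 58/3]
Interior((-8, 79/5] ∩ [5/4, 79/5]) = (5/4, 79/5)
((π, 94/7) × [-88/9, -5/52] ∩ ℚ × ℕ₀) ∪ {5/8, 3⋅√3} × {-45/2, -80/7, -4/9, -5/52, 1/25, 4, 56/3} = {5/8, 3⋅√3} × {-45/2, -80/7, -4/9, -5/52, 1/25, 4, 56/3}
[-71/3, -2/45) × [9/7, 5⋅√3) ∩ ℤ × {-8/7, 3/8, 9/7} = {-23, -22, …, -1} × {9/7}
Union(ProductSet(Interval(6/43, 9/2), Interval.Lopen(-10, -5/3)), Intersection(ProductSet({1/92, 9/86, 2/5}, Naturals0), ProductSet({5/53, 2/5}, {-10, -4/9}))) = ProductSet(Interval(6/43, 9/2), Interval.Lopen(-10, -5/3))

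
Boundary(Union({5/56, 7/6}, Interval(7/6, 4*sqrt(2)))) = {5/56, 7/6, 4*sqrt(2)}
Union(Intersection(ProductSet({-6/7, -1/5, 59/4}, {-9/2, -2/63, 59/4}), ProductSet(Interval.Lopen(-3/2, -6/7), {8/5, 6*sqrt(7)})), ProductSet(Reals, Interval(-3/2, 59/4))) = ProductSet(Reals, Interval(-3/2, 59/4))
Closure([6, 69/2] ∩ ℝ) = [6, 69/2]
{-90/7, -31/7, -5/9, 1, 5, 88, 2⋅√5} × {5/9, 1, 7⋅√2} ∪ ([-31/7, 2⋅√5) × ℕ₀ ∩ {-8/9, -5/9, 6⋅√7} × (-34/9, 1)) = ({-8/9, -5/9} × {0}) ∪ ({-90/7, -31/7, -5/9, 1, 5, 88, 2⋅√5} × {5/9, 1, 7⋅√2})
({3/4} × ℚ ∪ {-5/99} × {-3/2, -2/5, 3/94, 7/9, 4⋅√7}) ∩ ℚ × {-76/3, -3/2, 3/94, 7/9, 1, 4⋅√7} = ({3/4} × {-76/3, -3/2, 3/94, 7/9, 1}) ∪ ({-5/99} × {-3/2, 3/94, 7/9, 4⋅√7})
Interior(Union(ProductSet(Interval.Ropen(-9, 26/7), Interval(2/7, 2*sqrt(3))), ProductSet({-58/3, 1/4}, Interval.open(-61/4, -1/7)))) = ProductSet(Interval.open(-9, 26/7), Interval.open(2/7, 2*sqrt(3)))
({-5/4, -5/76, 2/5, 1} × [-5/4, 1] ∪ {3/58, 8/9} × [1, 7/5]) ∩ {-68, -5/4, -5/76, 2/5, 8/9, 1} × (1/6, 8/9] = {-5/4, -5/76, 2/5, 1} × (1/6, 8/9]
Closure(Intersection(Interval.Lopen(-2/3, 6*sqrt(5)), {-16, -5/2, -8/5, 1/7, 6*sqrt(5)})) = {1/7, 6*sqrt(5)}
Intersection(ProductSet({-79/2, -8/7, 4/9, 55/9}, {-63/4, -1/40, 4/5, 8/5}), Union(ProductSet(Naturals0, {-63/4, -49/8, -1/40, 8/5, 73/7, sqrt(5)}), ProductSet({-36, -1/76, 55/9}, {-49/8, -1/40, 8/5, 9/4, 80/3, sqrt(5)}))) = ProductSet({55/9}, {-1/40, 8/5})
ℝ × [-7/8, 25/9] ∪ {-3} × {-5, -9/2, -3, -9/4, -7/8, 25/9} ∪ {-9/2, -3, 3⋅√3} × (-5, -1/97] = (ℝ × [-7/8, 25/9]) ∪ ({-3} × {-5, -9/2, -3, -9/4, -7/8, 25/9}) ∪ ({-9/2, -3, 3⋅√3} × (-5, -1/97])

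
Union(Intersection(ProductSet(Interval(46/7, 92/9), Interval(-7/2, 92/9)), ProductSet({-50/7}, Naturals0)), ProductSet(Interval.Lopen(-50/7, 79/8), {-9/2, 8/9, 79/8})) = ProductSet(Interval.Lopen(-50/7, 79/8), {-9/2, 8/9, 79/8})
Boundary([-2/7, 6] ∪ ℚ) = (-∞, -2/7] ∪ [6, ∞)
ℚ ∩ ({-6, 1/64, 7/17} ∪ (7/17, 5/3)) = {-6, 1/64} ∪ (ℚ ∩ [7/17, 5/3))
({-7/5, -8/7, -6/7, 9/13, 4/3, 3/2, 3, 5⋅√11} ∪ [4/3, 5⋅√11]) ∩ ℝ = {-7/5, -8/7, -6/7, 9/13} ∪ [4/3, 5⋅√11]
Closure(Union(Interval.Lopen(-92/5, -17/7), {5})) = Union({5}, Interval(-92/5, -17/7))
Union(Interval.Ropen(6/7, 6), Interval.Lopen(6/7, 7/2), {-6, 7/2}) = Union({-6}, Interval.Ropen(6/7, 6))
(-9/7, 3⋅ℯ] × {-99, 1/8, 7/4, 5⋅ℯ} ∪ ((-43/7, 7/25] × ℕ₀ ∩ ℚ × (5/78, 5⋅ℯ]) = ((ℚ ∩ (-43/7, 7/25]) × {1, 2, …, 13}) ∪ ((-9/7, 3⋅ℯ] × {-99, 1/8, 7/4, 5⋅ℯ})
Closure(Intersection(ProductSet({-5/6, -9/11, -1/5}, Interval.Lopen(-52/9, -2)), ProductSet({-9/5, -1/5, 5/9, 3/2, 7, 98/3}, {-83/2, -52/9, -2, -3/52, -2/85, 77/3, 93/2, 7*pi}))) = ProductSet({-1/5}, {-2})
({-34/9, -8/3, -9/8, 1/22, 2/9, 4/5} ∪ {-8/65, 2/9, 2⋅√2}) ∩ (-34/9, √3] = {-8/3, -9/8, -8/65, 1/22, 2/9, 4/5}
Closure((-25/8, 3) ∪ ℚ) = ℚ ∪ (-∞, ∞)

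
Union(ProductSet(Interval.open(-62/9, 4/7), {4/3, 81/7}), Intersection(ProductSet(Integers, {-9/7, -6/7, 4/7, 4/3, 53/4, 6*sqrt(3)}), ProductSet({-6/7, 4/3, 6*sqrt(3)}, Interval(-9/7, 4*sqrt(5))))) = ProductSet(Interval.open(-62/9, 4/7), {4/3, 81/7})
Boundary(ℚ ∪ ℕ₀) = ℝ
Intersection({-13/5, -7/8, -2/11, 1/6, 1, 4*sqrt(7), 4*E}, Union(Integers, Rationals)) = {-13/5, -7/8, -2/11, 1/6, 1}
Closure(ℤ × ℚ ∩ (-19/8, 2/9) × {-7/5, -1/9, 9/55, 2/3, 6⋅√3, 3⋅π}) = {-2, -1, 0} × {-7/5, -1/9, 9/55, 2/3}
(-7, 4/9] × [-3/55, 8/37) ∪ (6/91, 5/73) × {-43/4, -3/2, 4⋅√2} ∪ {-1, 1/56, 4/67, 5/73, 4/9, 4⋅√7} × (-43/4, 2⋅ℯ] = ((-7, 4/9] × [-3/55, 8/37)) ∪ ((6/91, 5/73) × {-43/4, -3/2, 4⋅√2}) ∪ ({-1, 1/56, 4/67, 5/73, 4/9, 4⋅√7} × (-43/4, 2⋅ℯ])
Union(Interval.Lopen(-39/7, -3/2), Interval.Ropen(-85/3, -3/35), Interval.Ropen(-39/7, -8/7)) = Interval.Ropen(-85/3, -3/35)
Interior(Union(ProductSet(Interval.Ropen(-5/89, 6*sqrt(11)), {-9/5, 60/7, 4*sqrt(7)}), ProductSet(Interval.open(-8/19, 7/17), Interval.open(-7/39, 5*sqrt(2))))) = ProductSet(Interval.open(-8/19, 7/17), Interval.open(-7/39, 5*sqrt(2)))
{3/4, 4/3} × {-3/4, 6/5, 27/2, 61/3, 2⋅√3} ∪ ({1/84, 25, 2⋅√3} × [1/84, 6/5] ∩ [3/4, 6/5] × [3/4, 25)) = {3/4, 4/3} × {-3/4, 6/5, 27/2, 61/3, 2⋅√3}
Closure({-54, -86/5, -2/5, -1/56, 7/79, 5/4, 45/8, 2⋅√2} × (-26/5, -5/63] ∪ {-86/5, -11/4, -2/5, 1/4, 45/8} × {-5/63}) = ({-86/5, -11/4, -2/5, 1/4, 45/8} × {-5/63}) ∪ ({-54, -86/5, -2/5, -1/56, 7/79, 5/4, 45/8, 2⋅√2} × [-26/5, -5/63])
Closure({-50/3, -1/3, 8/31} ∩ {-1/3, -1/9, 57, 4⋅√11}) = {-1/3}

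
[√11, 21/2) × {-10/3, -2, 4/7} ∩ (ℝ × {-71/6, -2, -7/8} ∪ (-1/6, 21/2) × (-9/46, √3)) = [√11, 21/2) × {-2, 4/7}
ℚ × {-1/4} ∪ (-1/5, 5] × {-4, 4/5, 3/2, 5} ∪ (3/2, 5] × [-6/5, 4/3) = (ℚ × {-1/4}) ∪ ((-1/5, 5] × {-4, 4/5, 3/2, 5}) ∪ ((3/2, 5] × [-6/5, 4/3))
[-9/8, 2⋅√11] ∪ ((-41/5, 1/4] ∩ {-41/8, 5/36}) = {-41/8} ∪ [-9/8, 2⋅√11]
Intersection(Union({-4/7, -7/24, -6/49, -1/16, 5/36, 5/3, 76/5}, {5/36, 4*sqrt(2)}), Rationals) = {-4/7, -7/24, -6/49, -1/16, 5/36, 5/3, 76/5}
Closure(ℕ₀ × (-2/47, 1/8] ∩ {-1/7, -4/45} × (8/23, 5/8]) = ∅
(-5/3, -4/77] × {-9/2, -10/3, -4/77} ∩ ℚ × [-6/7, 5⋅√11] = (ℚ ∩ (-5/3, -4/77]) × {-4/77}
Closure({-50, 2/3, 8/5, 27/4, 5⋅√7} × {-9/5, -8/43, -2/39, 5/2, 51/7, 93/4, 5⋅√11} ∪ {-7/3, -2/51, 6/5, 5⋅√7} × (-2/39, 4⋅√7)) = ({-7/3, -2/51, 6/5, 5⋅√7} × [-2/39, 4⋅√7]) ∪ ({-50, 2/3, 8/5, 27/4, 5⋅√7} × {-9/5, -8/43, -2/39, 5/2, 51/7, 93/4, 5⋅√11})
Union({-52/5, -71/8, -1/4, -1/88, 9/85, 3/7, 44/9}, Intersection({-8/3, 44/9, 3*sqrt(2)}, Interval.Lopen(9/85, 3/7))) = {-52/5, -71/8, -1/4, -1/88, 9/85, 3/7, 44/9}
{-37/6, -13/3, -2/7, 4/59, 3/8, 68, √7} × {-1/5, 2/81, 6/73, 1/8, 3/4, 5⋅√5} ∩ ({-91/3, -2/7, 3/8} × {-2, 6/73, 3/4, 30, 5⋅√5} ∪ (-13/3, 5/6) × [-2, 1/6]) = ({-2/7, 4/59, 3/8} × {-1/5, 2/81, 6/73, 1/8}) ∪ ({-2/7, 3/8} × {6/73, 3/4, 5⋅√5})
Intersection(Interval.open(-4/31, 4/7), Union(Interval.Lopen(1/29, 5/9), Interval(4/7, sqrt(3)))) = Interval.Lopen(1/29, 5/9)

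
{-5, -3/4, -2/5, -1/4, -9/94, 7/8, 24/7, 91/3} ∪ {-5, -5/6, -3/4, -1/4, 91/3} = {-5, -5/6, -3/4, -2/5, -1/4, -9/94, 7/8, 24/7, 91/3}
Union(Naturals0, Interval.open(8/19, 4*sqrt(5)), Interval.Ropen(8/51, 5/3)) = Union(Interval.Ropen(8/51, 4*sqrt(5)), Naturals0)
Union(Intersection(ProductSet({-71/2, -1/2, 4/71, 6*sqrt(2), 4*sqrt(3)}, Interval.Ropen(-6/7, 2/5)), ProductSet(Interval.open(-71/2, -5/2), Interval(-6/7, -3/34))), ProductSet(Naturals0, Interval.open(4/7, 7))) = ProductSet(Naturals0, Interval.open(4/7, 7))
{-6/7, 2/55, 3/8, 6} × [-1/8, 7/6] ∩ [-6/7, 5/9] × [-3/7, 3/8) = {-6/7, 2/55, 3/8} × [-1/8, 3/8)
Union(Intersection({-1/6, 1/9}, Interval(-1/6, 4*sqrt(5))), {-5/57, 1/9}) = {-1/6, -5/57, 1/9}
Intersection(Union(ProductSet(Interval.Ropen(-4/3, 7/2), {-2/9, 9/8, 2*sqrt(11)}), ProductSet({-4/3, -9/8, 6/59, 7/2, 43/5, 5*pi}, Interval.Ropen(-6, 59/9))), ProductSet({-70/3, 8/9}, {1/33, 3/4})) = EmptySet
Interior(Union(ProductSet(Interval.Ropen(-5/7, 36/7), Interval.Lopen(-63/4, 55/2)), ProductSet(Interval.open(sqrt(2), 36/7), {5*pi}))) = ProductSet(Interval.open(-5/7, 36/7), Interval.open(-63/4, 55/2))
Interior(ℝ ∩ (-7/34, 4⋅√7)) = (-7/34, 4⋅√7)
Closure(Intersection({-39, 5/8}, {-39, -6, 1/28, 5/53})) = {-39}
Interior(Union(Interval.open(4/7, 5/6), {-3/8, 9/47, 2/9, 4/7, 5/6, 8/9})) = Interval.open(4/7, 5/6)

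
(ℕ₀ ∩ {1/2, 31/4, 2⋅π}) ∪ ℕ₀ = ℕ₀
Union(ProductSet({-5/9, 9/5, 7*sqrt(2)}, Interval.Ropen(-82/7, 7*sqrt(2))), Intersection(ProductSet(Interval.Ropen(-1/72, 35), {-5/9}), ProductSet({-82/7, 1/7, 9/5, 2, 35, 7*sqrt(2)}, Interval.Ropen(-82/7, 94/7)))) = Union(ProductSet({-5/9, 9/5, 7*sqrt(2)}, Interval.Ropen(-82/7, 7*sqrt(2))), ProductSet({1/7, 9/5, 2, 7*sqrt(2)}, {-5/9}))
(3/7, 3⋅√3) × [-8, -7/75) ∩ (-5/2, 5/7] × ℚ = (3/7, 5/7] × (ℚ ∩ [-8, -7/75))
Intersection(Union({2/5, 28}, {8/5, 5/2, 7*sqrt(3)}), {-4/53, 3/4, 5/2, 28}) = {5/2, 28}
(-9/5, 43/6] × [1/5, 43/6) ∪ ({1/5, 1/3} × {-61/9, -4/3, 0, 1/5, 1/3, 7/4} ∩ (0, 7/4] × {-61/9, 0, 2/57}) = ({1/5, 1/3} × {-61/9, 0}) ∪ ((-9/5, 43/6] × [1/5, 43/6))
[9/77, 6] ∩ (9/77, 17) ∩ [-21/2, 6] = (9/77, 6]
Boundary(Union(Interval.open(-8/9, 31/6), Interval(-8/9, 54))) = {-8/9, 54}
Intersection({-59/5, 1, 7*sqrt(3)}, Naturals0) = {1}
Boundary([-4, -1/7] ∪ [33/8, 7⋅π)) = {-4, -1/7, 33/8, 7⋅π}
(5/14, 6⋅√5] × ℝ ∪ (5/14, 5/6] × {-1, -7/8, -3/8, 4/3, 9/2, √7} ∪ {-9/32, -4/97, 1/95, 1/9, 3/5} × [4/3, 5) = ((5/14, 6⋅√5] × ℝ) ∪ ({-9/32, -4/97, 1/95, 1/9, 3/5} × [4/3, 5))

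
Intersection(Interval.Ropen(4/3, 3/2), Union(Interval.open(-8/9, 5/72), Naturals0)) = EmptySet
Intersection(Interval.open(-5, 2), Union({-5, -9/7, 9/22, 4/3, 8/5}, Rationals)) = Intersection(Interval.open(-5, 2), Rationals)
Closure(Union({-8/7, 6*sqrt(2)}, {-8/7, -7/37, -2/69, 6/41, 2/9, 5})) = {-8/7, -7/37, -2/69, 6/41, 2/9, 5, 6*sqrt(2)}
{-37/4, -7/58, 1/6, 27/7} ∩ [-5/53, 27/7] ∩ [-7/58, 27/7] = {1/6, 27/7}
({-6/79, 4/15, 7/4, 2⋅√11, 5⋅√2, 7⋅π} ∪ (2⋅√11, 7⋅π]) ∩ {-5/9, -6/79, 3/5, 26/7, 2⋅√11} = {-6/79, 2⋅√11}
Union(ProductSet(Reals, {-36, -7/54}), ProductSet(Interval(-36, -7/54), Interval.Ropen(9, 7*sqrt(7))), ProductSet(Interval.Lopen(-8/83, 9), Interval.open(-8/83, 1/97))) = Union(ProductSet(Interval(-36, -7/54), Interval.Ropen(9, 7*sqrt(7))), ProductSet(Interval.Lopen(-8/83, 9), Interval.open(-8/83, 1/97)), ProductSet(Reals, {-36, -7/54}))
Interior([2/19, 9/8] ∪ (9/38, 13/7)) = (2/19, 13/7)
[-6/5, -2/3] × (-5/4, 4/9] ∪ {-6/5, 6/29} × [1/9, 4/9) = ({-6/5, 6/29} × [1/9, 4/9)) ∪ ([-6/5, -2/3] × (-5/4, 4/9])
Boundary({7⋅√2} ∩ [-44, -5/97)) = ∅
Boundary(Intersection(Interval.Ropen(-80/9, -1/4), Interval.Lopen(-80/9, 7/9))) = {-80/9, -1/4}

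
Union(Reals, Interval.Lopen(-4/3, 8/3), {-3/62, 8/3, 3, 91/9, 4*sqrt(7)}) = Interval(-oo, oo)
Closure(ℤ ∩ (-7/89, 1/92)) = {0}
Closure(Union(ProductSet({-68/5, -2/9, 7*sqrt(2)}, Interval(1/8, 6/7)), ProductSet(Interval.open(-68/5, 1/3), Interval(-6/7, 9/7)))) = Union(ProductSet({-68/5, -2/9, 7*sqrt(2)}, Interval(1/8, 6/7)), ProductSet(Interval(-68/5, 1/3), Interval(-6/7, 9/7)))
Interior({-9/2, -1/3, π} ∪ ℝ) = ℝ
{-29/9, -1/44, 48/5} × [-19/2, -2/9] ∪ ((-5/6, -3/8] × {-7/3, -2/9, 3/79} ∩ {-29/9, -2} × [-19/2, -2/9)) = {-29/9, -1/44, 48/5} × [-19/2, -2/9]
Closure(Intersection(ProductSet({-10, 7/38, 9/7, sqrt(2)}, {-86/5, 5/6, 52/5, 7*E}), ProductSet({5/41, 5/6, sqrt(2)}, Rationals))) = ProductSet({sqrt(2)}, {-86/5, 5/6, 52/5})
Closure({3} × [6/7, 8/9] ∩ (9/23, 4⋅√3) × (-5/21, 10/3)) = {3} × [6/7, 8/9]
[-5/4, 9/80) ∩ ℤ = {-1, 0}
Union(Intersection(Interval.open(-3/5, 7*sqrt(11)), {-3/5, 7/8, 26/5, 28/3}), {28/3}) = {7/8, 26/5, 28/3}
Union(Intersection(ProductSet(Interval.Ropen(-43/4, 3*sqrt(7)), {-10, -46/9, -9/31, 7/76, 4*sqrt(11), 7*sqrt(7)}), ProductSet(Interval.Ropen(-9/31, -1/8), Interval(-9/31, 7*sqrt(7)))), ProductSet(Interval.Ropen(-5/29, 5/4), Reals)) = Union(ProductSet(Interval.Ropen(-9/31, -1/8), {-9/31, 7/76, 4*sqrt(11), 7*sqrt(7)}), ProductSet(Interval.Ropen(-5/29, 5/4), Reals))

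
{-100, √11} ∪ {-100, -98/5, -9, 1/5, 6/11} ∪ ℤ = ℤ ∪ {-98/5, 1/5, 6/11, √11}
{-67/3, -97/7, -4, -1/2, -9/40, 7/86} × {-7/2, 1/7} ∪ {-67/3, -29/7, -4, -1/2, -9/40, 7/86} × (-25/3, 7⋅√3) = ({-67/3, -97/7, -4, -1/2, -9/40, 7/86} × {-7/2, 1/7}) ∪ ({-67/3, -29/7, -4, -1/2, -9/40, 7/86} × (-25/3, 7⋅√3))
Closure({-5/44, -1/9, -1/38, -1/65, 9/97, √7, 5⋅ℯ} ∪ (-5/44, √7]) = [-5/44, √7] ∪ {5⋅ℯ}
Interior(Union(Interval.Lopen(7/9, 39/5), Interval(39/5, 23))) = Interval.open(7/9, 23)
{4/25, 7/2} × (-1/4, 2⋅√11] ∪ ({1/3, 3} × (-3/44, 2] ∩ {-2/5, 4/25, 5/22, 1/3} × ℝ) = ({1/3} × (-3/44, 2]) ∪ ({4/25, 7/2} × (-1/4, 2⋅√11])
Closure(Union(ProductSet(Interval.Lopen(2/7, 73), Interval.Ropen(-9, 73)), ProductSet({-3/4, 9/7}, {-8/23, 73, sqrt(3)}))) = Union(ProductSet({-3/4, 9/7}, {-8/23, 73, sqrt(3)}), ProductSet({2/7, 73}, Interval(-9, 73)), ProductSet(Interval(2/7, 73), {-9, 73}), ProductSet(Interval.Lopen(2/7, 73), Interval.Ropen(-9, 73)))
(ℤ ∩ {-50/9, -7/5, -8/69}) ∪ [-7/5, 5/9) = [-7/5, 5/9)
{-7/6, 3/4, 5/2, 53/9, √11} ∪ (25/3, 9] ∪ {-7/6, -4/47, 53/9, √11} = {-7/6, -4/47, 3/4, 5/2, 53/9, √11} ∪ (25/3, 9]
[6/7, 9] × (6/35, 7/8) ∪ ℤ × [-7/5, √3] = (ℤ × [-7/5, √3]) ∪ ([6/7, 9] × (6/35, 7/8))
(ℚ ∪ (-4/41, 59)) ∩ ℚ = ℚ ∪ (ℚ ∩ [-4/41, 59])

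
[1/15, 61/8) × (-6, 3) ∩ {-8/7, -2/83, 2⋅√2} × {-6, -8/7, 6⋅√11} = {2⋅√2} × {-8/7}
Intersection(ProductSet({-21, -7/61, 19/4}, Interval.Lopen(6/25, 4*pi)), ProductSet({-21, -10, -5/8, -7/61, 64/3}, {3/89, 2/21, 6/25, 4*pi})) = ProductSet({-21, -7/61}, {4*pi})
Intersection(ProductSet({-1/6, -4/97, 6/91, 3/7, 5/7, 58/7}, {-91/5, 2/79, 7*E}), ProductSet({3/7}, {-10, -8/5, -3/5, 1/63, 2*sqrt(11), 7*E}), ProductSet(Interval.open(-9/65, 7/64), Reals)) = EmptySet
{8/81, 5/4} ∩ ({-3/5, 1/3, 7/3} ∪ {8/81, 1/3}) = {8/81}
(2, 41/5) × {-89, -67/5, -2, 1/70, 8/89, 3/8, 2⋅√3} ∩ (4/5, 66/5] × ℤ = (2, 41/5) × {-89, -2}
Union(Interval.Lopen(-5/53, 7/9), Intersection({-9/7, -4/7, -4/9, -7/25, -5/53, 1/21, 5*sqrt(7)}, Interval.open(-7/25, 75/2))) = Union({5*sqrt(7)}, Interval(-5/53, 7/9))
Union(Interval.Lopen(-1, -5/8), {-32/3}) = Union({-32/3}, Interval.Lopen(-1, -5/8))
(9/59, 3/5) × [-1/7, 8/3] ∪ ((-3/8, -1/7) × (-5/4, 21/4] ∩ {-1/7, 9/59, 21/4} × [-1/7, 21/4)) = (9/59, 3/5) × [-1/7, 8/3]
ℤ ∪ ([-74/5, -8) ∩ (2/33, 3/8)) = ℤ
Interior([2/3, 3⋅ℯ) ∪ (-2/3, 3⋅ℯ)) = (-2/3, 3⋅ℯ)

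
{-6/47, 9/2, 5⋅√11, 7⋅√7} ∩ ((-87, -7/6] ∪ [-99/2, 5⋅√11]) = {-6/47, 9/2, 5⋅√11}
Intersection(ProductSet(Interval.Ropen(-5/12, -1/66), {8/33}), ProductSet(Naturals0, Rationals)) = EmptySet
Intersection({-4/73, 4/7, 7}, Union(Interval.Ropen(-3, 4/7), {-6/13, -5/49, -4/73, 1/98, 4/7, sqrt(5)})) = {-4/73, 4/7}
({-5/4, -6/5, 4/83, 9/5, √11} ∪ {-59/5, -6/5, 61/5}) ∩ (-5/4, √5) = {-6/5, 4/83, 9/5}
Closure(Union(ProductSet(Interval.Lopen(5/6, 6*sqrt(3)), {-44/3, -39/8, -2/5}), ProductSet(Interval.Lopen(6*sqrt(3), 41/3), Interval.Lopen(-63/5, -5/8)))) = Union(ProductSet({41/3, 6*sqrt(3)}, Interval(-63/5, -5/8)), ProductSet(Interval(5/6, 6*sqrt(3)), {-44/3, -39/8, -2/5}), ProductSet(Interval(6*sqrt(3), 41/3), {-63/5, -5/8}), ProductSet(Interval.Lopen(6*sqrt(3), 41/3), Interval.Lopen(-63/5, -5/8)))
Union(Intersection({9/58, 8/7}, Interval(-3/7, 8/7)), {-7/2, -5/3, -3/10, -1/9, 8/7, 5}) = {-7/2, -5/3, -3/10, -1/9, 9/58, 8/7, 5}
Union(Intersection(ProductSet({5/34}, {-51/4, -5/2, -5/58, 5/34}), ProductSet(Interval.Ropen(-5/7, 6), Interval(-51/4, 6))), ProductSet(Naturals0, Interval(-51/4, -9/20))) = Union(ProductSet({5/34}, {-51/4, -5/2, -5/58, 5/34}), ProductSet(Naturals0, Interval(-51/4, -9/20)))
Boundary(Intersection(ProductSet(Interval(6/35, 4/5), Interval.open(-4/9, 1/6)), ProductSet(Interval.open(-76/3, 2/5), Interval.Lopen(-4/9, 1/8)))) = Union(ProductSet({6/35, 2/5}, Interval(-4/9, 1/8)), ProductSet(Interval(6/35, 2/5), {-4/9, 1/8}))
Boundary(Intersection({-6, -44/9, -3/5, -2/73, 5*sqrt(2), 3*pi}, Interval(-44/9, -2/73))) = {-44/9, -3/5, -2/73}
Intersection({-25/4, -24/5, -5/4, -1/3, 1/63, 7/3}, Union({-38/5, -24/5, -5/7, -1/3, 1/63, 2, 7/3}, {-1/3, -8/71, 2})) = {-24/5, -1/3, 1/63, 7/3}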